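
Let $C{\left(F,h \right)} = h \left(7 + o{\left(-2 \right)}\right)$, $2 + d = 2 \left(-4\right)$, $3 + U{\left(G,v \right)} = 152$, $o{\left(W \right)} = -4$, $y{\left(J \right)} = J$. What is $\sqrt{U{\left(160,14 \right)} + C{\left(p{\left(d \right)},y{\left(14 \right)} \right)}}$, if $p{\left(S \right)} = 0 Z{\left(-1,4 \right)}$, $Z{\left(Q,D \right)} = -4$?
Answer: $\sqrt{191} \approx 13.82$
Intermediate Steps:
$U{\left(G,v \right)} = 149$ ($U{\left(G,v \right)} = -3 + 152 = 149$)
$d = -10$ ($d = -2 + 2 \left(-4\right) = -2 - 8 = -10$)
$p{\left(S \right)} = 0$ ($p{\left(S \right)} = 0 \left(-4\right) = 0$)
$C{\left(F,h \right)} = 3 h$ ($C{\left(F,h \right)} = h \left(7 - 4\right) = h 3 = 3 h$)
$\sqrt{U{\left(160,14 \right)} + C{\left(p{\left(d \right)},y{\left(14 \right)} \right)}} = \sqrt{149 + 3 \cdot 14} = \sqrt{149 + 42} = \sqrt{191}$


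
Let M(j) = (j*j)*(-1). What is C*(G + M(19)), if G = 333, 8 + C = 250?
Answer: -6776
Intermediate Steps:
M(j) = -j² (M(j) = j²*(-1) = -j²)
C = 242 (C = -8 + 250 = 242)
C*(G + M(19)) = 242*(333 - 1*19²) = 242*(333 - 1*361) = 242*(333 - 361) = 242*(-28) = -6776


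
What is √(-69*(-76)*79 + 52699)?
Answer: 5*√18679 ≈ 683.36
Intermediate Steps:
√(-69*(-76)*79 + 52699) = √(5244*79 + 52699) = √(414276 + 52699) = √466975 = 5*√18679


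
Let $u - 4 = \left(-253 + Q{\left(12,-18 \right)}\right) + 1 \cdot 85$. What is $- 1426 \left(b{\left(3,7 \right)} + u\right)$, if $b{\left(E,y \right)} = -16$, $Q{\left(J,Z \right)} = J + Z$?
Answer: $265236$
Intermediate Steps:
$u = -170$ ($u = 4 + \left(\left(-253 + \left(12 - 18\right)\right) + 1 \cdot 85\right) = 4 + \left(\left(-253 - 6\right) + 85\right) = 4 + \left(-259 + 85\right) = 4 - 174 = -170$)
$- 1426 \left(b{\left(3,7 \right)} + u\right) = - 1426 \left(-16 - 170\right) = \left(-1426\right) \left(-186\right) = 265236$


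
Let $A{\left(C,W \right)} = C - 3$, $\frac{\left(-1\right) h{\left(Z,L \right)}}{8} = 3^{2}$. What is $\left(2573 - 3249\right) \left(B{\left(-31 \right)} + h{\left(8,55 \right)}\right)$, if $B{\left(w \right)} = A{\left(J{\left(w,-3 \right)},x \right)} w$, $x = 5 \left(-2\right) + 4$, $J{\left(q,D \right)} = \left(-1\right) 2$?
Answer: $-56108$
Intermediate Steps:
$J{\left(q,D \right)} = -2$
$x = -6$ ($x = -10 + 4 = -6$)
$h{\left(Z,L \right)} = -72$ ($h{\left(Z,L \right)} = - 8 \cdot 3^{2} = \left(-8\right) 9 = -72$)
$A{\left(C,W \right)} = -3 + C$
$B{\left(w \right)} = - 5 w$ ($B{\left(w \right)} = \left(-3 - 2\right) w = - 5 w$)
$\left(2573 - 3249\right) \left(B{\left(-31 \right)} + h{\left(8,55 \right)}\right) = \left(2573 - 3249\right) \left(\left(-5\right) \left(-31\right) - 72\right) = - 676 \left(155 - 72\right) = \left(-676\right) 83 = -56108$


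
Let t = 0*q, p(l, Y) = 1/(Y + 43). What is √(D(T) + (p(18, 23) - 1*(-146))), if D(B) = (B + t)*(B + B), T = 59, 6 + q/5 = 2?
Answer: √30962514/66 ≈ 84.309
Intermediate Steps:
q = -20 (q = -30 + 5*2 = -30 + 10 = -20)
p(l, Y) = 1/(43 + Y)
t = 0 (t = 0*(-20) = 0)
D(B) = 2*B² (D(B) = (B + 0)*(B + B) = B*(2*B) = 2*B²)
√(D(T) + (p(18, 23) - 1*(-146))) = √(2*59² + (1/(43 + 23) - 1*(-146))) = √(2*3481 + (1/66 + 146)) = √(6962 + (1/66 + 146)) = √(6962 + 9637/66) = √(469129/66) = √30962514/66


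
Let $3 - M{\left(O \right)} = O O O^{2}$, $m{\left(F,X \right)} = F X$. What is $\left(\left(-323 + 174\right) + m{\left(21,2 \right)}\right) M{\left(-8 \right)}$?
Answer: $437951$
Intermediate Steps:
$M{\left(O \right)} = 3 - O^{4}$ ($M{\left(O \right)} = 3 - O O O^{2} = 3 - O^{2} O^{2} = 3 - O^{4}$)
$\left(\left(-323 + 174\right) + m{\left(21,2 \right)}\right) M{\left(-8 \right)} = \left(\left(-323 + 174\right) + 21 \cdot 2\right) \left(3 - \left(-8\right)^{4}\right) = \left(-149 + 42\right) \left(3 - 4096\right) = - 107 \left(3 - 4096\right) = \left(-107\right) \left(-4093\right) = 437951$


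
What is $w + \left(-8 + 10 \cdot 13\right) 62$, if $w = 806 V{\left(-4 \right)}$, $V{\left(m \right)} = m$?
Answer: $4340$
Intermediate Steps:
$w = -3224$ ($w = 806 \left(-4\right) = -3224$)
$w + \left(-8 + 10 \cdot 13\right) 62 = -3224 + \left(-8 + 10 \cdot 13\right) 62 = -3224 + \left(-8 + 130\right) 62 = -3224 + 122 \cdot 62 = -3224 + 7564 = 4340$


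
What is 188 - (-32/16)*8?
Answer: 204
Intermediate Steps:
188 - (-32/16)*8 = 188 - (-32*1/16)*8 = 188 - (-2)*8 = 188 - 1*(-16) = 188 + 16 = 204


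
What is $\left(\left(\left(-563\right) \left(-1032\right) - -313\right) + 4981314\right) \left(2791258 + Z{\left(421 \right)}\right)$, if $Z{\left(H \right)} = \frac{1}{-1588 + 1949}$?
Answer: $\frac{5605164616299377}{361} \approx 1.5527 \cdot 10^{13}$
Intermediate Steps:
$Z{\left(H \right)} = \frac{1}{361}$
$\left(\left(\left(-563\right) \left(-1032\right) - -313\right) + 4981314\right) \left(2791258 + Z{\left(421 \right)}\right) = \left(\left(\left(-563\right) \left(-1032\right) - -313\right) + 4981314\right) \left(2791258 + \frac{1}{361}\right) = \left(\left(581016 + \left(-37 + 350\right)\right) + 4981314\right) \frac{1007644139}{361} = \left(\left(581016 + 313\right) + 4981314\right) \frac{1007644139}{361} = \left(581329 + 4981314\right) \frac{1007644139}{361} = 5562643 \cdot \frac{1007644139}{361} = \frac{5605164616299377}{361}$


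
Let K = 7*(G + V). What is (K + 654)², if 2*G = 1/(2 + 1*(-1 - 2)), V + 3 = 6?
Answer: 1803649/4 ≈ 4.5091e+5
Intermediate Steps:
V = 3 (V = -3 + 6 = 3)
G = -½ (G = 1/(2*(2 + 1*(-1 - 2))) = 1/(2*(2 + 1*(-3))) = 1/(2*(2 - 3)) = (½)/(-1) = (½)*(-1) = -½ ≈ -0.50000)
K = 35/2 (K = 7*(-½ + 3) = 7*(5/2) = 35/2 ≈ 17.500)
(K + 654)² = (35/2 + 654)² = (1343/2)² = 1803649/4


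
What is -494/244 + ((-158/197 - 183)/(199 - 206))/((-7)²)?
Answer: -12272539/8243662 ≈ -1.4887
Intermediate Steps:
-494/244 + ((-158/197 - 183)/(199 - 206))/((-7)²) = -494*1/244 + ((-158*1/197 - 183)/(-7))/49 = -247/122 + ((-158/197 - 183)*(-⅐))*(1/49) = -247/122 - 36209/197*(-⅐)*(1/49) = -247/122 + (36209/1379)*(1/49) = -247/122 + 36209/67571 = -12272539/8243662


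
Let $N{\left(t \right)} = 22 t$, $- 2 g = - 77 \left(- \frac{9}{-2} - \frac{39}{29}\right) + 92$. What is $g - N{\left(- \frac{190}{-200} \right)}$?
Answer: $\frac{31653}{580} \approx 54.574$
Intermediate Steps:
$g = \frac{8755}{116}$ ($g = - \frac{- 77 \left(- \frac{9}{-2} - \frac{39}{29}\right) + 92}{2} = - \frac{- 77 \left(\left(-9\right) \left(- \frac{1}{2}\right) - \frac{39}{29}\right) + 92}{2} = - \frac{- 77 \left(\frac{9}{2} - \frac{39}{29}\right) + 92}{2} = - \frac{\left(-77\right) \frac{183}{58} + 92}{2} = - \frac{- \frac{14091}{58} + 92}{2} = \left(- \frac{1}{2}\right) \left(- \frac{8755}{58}\right) = \frac{8755}{116} \approx 75.474$)
$g - N{\left(- \frac{190}{-200} \right)} = \frac{8755}{116} - 22 \left(- \frac{190}{-200}\right) = \frac{8755}{116} - 22 \left(\left(-190\right) \left(- \frac{1}{200}\right)\right) = \frac{8755}{116} - 22 \cdot \frac{19}{20} = \frac{8755}{116} - \frac{209}{10} = \frac{31653}{580}$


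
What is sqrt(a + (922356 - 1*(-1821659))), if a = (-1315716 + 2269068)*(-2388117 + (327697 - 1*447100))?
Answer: 5*I*sqrt(95621858521) ≈ 1.5461e+6*I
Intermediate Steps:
a = -2390549207040 (a = 953352*(-2388117 + (327697 - 447100)) = 953352*(-2388117 - 119403) = 953352*(-2507520) = -2390549207040)
sqrt(a + (922356 - 1*(-1821659))) = sqrt(-2390549207040 + (922356 - 1*(-1821659))) = sqrt(-2390549207040 + (922356 + 1821659)) = sqrt(-2390549207040 + 2744015) = sqrt(-2390546463025) = 5*I*sqrt(95621858521)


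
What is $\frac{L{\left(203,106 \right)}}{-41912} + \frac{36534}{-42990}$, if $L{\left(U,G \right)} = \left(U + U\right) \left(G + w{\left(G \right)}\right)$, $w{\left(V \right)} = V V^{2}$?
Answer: $- \frac{866304297237}{75074870} \approx -11539.0$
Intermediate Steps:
$w{\left(V \right)} = V^{3}$
$L{\left(U,G \right)} = 2 U \left(G + G^{3}\right)$ ($L{\left(U,G \right)} = \left(U + U\right) \left(G + G^{3}\right) = 2 U \left(G + G^{3}\right)$)
$\frac{L{\left(203,106 \right)}}{-41912} + \frac{36534}{-42990} = \frac{2 \cdot 106 \cdot 203 \left(1 + 106^{2}\right)}{-41912} + \frac{36534}{-42990} = 2 \cdot 106 \cdot 203 \left(1 + 11236\right) \left(- \frac{1}{41912}\right) + 36534 \left(- \frac{1}{42990}\right) = 2 \cdot 106 \cdot 203 \cdot 11237 \left(- \frac{1}{41912}\right) - \frac{6089}{7165} = 483595532 \left(- \frac{1}{41912}\right) - \frac{6089}{7165} = - \frac{120898883}{10478} - \frac{6089}{7165} = - \frac{866304297237}{75074870}$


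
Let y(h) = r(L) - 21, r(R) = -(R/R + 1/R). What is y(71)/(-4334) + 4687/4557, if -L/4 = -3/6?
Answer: 40831981/39500076 ≈ 1.0337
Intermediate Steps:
L = 2 (L = -(-12)/6 = -4*(-½) = 2)
r(R) = -1 - 1/R (r(R) = -(1 + 1/R) = -1 - 1/R)
y(h) = -45/2 (y(h) = (-1 - 1*2)/2 - 21 = (-1 - 2)/2 - 21 = (½)*(-3) - 21 = -3/2 - 21 = -45/2)
y(71)/(-4334) + 4687/4557 = -45/2/(-4334) + 4687/4557 = -45/2*(-1/4334) + 4687*(1/4557) = 45/8668 + 4687/4557 = 40831981/39500076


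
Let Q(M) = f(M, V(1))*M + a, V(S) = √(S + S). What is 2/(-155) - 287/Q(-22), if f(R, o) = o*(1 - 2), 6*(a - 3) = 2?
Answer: 658663/667430 - 28413*√2/4306 ≈ -8.3448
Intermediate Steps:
a = 10/3 (a = 3 + (⅙)*2 = 3 + ⅓ = 10/3 ≈ 3.3333)
V(S) = √2*√S (V(S) = √(2*S) = √2*√S)
f(R, o) = -o (f(R, o) = o*(-1) = -o)
Q(M) = 10/3 - M*√2 (Q(M) = (-√2*√1)*M + 10/3 = (-√2)*M + 10/3 = -M*√2 + 10/3 = 10/3 - M*√2)
2/(-155) - 287/Q(-22) = 2/(-155) - 287/(10/3 - 1*(-22)*√2) = 2*(-1/155) - 287/(10/3 + 22*√2) = -2/155 - 287/(10/3 + 22*√2)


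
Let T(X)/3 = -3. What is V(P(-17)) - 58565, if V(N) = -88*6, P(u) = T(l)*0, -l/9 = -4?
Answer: -59093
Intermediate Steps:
l = 36 (l = -9*(-4) = 36)
T(X) = -9 (T(X) = 3*(-3) = -9)
P(u) = 0 (P(u) = -9*0 = 0)
V(N) = -528
V(P(-17)) - 58565 = -528 - 58565 = -59093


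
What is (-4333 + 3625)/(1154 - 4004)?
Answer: 118/475 ≈ 0.24842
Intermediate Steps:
(-4333 + 3625)/(1154 - 4004) = -708/(-2850) = -708*(-1/2850) = 118/475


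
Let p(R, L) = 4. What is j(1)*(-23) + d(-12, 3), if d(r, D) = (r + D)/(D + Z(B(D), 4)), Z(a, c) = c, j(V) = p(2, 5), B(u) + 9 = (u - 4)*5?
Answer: -653/7 ≈ -93.286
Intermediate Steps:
B(u) = -29 + 5*u (B(u) = -9 + (u - 4)*5 = -9 + (-4 + u)*5 = -9 + (-20 + 5*u) = -29 + 5*u)
j(V) = 4
d(r, D) = (D + r)/(4 + D) (d(r, D) = (r + D)/(D + 4) = (D + r)/(4 + D))
j(1)*(-23) + d(-12, 3) = 4*(-23) + (3 - 12)/(4 + 3) = -92 - 9/7 = -653/7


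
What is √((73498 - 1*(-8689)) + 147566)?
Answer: √229753 ≈ 479.33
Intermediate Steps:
√((73498 - 1*(-8689)) + 147566) = √((73498 + 8689) + 147566) = √(82187 + 147566) = √229753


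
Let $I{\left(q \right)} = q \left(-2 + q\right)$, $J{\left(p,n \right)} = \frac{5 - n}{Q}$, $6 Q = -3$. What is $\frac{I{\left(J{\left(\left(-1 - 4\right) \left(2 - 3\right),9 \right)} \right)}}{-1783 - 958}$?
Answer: $- \frac{48}{2741} \approx -0.017512$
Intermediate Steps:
$Q = - \frac{1}{2}$ ($Q = \frac{1}{6} \left(-3\right) = - \frac{1}{2} \approx -0.5$)
$J{\left(p,n \right)} = -10 + 2 n$ ($J{\left(p,n \right)} = \frac{5 - n}{- \frac{1}{2}} = \left(5 - n\right) \left(-2\right) = -10 + 2 n$)
$\frac{I{\left(J{\left(\left(-1 - 4\right) \left(2 - 3\right),9 \right)} \right)}}{-1783 - 958} = \frac{\left(-10 + 2 \cdot 9\right) \left(-2 + \left(-10 + 2 \cdot 9\right)\right)}{-1783 - 958} = \frac{\left(-10 + 18\right) \left(-2 + \left(-10 + 18\right)\right)}{-2741} = 8 \left(-2 + 8\right) \left(- \frac{1}{2741}\right) = 8 \cdot 6 \left(- \frac{1}{2741}\right) = 48 \left(- \frac{1}{2741}\right) = - \frac{48}{2741}$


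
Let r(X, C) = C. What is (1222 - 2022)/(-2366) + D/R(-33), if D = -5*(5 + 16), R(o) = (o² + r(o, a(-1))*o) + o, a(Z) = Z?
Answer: 103795/429429 ≈ 0.24170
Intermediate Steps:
R(o) = o² (R(o) = (o² - o) + o = o²)
D = -105 (D = -5*21 = -105)
(1222 - 2022)/(-2366) + D/R(-33) = (1222 - 2022)/(-2366) - 105/((-33)²) = -800*(-1/2366) - 105/1089 = 400/1183 - 105*1/1089 = 400/1183 - 35/363 = 103795/429429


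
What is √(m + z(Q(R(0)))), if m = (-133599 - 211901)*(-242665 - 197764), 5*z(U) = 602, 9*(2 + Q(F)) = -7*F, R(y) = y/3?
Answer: √3804205490510/5 ≈ 3.9009e+5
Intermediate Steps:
R(y) = y/3 (R(y) = y*(⅓) = y/3)
Q(F) = -2 - 7*F/9 (Q(F) = -2 + (-7*F)/9 = -2 - 7*F/9)
z(U) = 602/5 (z(U) = (⅕)*602 = 602/5)
m = 152168219500 (m = -345500*(-440429) = 152168219500)
√(m + z(Q(R(0)))) = √(152168219500 + 602/5) = √(760841098102/5) = √3804205490510/5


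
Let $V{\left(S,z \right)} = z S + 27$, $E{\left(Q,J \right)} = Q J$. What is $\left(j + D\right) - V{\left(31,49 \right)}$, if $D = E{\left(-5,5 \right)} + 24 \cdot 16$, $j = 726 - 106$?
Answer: $-567$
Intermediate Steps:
$E{\left(Q,J \right)} = J Q$
$V{\left(S,z \right)} = 27 + S z$ ($V{\left(S,z \right)} = S z + 27 = 27 + S z$)
$j = 620$
$D = 359$ ($D = 5 \left(-5\right) + 24 \cdot 16 = -25 + 384 = 359$)
$\left(j + D\right) - V{\left(31,49 \right)} = \left(620 + 359\right) - \left(27 + 31 \cdot 49\right) = 979 - \left(27 + 1519\right) = 979 - 1546 = -567$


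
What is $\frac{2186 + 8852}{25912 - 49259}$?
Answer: $- \frac{11038}{23347} \approx -0.47278$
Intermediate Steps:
$\frac{2186 + 8852}{25912 - 49259} = \frac{11038}{-23347} = 11038 \left(- \frac{1}{23347}\right) = - \frac{11038}{23347}$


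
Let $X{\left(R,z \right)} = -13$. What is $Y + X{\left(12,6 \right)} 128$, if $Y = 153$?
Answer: $-1511$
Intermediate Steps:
$Y + X{\left(12,6 \right)} 128 = 153 - 1664 = -1511$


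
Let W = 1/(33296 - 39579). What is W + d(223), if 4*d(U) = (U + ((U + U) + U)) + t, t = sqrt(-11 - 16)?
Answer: 1401108/6283 + 3*I*sqrt(3)/4 ≈ 223.0 + 1.299*I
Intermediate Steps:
t = 3*I*sqrt(3) (t = sqrt(-27) = 3*I*sqrt(3) ≈ 5.1962*I)
W = -1/6283 (W = 1/(-6283) = -1/6283 ≈ -0.00015916)
d(U) = U + 3*I*sqrt(3)/4 (d(U) = ((U + ((U + U) + U)) + 3*I*sqrt(3))/4 = ((U + (2*U + U)) + 3*I*sqrt(3))/4 = ((U + 3*U) + 3*I*sqrt(3))/4 = (4*U + 3*I*sqrt(3))/4 = U + 3*I*sqrt(3)/4)
W + d(223) = -1/6283 + (223 + 3*I*sqrt(3)/4) = 1401108/6283 + 3*I*sqrt(3)/4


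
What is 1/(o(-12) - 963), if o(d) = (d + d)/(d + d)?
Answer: -1/962 ≈ -0.0010395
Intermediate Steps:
o(d) = 1 (o(d) = (2*d)/((2*d)) = (2*d)*(1/(2*d)) = 1)
1/(o(-12) - 963) = 1/(1 - 963) = 1/(-962) = -1/962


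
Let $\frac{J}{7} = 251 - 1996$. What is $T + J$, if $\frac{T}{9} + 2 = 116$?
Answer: $-11189$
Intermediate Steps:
$T = 1026$ ($T = -18 + 9 \cdot 116 = -18 + 1044 = 1026$)
$J = -12215$ ($J = 7 \left(251 - 1996\right) = 7 \left(-1745\right) = -12215$)
$T + J = 1026 - 12215 = -11189$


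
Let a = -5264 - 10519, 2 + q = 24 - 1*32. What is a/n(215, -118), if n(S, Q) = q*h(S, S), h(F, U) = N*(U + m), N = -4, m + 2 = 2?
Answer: -15783/8600 ≈ -1.8352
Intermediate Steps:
m = 0 (m = -2 + 2 = 0)
q = -10 (q = -2 + (24 - 1*32) = -2 + (24 - 32) = -2 - 8 = -10)
h(F, U) = -4*U (h(F, U) = -4*(U + 0) = -4*U)
a = -15783
n(S, Q) = 40*S (n(S, Q) = -(-40)*S = 40*S)
a/n(215, -118) = -15783/(40*215) = -15783/8600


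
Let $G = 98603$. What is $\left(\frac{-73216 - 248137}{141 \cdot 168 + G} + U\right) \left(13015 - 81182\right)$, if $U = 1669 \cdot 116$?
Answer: $- \frac{1613901810751637}{122291} \approx -1.3197 \cdot 10^{10}$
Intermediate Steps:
$U = 193604$
$\left(\frac{-73216 - 248137}{141 \cdot 168 + G} + U\right) \left(13015 - 81182\right) = \left(\frac{-73216 - 248137}{141 \cdot 168 + 98603} + 193604\right) \left(13015 - 81182\right) = \left(- \frac{321353}{23688 + 98603} + 193604\right) \left(-68167\right) = \left(- \frac{321353}{122291} + 193604\right) \left(-68167\right) = \frac{23675705411}{122291} \left(-68167\right) = - \frac{1613901810751637}{122291}$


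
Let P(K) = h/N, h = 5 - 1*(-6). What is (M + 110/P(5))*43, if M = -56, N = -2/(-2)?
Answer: -1978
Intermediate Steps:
N = 1 (N = -2*(-½) = 1)
h = 11 (h = 5 + 6 = 11)
P(K) = 11 (P(K) = 11/1 = 11*1 = 11)
(M + 110/P(5))*43 = (-56 + 110/11)*43 = (-56 + 110*(1/11))*43 = (-56 + 10)*43 = -46*43 = -1978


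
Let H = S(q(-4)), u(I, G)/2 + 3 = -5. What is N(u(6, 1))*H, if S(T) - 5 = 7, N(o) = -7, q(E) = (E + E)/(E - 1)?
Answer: -84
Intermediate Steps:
u(I, G) = -16 (u(I, G) = -6 + 2*(-5) = -6 - 10 = -16)
q(E) = 2*E/(-1 + E) (q(E) = (2*E)/(-1 + E) = 2*E/(-1 + E))
S(T) = 12 (S(T) = 5 + 7 = 12)
H = 12
N(u(6, 1))*H = -7*12 = -84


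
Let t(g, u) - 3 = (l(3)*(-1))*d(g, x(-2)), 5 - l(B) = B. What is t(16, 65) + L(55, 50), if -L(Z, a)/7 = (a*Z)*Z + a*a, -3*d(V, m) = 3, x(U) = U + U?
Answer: -1076245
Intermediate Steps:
l(B) = 5 - B
x(U) = 2*U
d(V, m) = -1 (d(V, m) = -⅓*3 = -1)
t(g, u) = 5 (t(g, u) = 3 + ((5 - 1*3)*(-1))*(-1) = 3 + ((5 - 3)*(-1))*(-1) = 3 + (2*(-1))*(-1) = 3 - 2*(-1) = 3 + 2 = 5)
L(Z, a) = -7*a² - 7*a*Z² (L(Z, a) = -7*((a*Z)*Z + a*a) = -7*((Z*a)*Z + a²) = -7*(a*Z² + a²) = -7*(a² + a*Z²) = -7*a² - 7*a*Z²)
t(16, 65) + L(55, 50) = 5 - 7*50*(50 + 55²) = 5 - 7*50*(50 + 3025) = 5 - 7*50*3075 = 5 - 1076250 = -1076245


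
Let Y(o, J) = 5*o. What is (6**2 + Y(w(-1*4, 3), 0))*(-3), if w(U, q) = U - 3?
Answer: -3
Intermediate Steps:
w(U, q) = -3 + U
(6**2 + Y(w(-1*4, 3), 0))*(-3) = (6**2 + 5*(-3 - 1*4))*(-3) = (36 + 5*(-3 - 4))*(-3) = (36 + 5*(-7))*(-3) = (36 - 35)*(-3) = 1*(-3) = -3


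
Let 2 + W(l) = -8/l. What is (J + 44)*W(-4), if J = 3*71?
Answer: 0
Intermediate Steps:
J = 213
W(l) = -2 - 8/l
(J + 44)*W(-4) = (213 + 44)*(-2 - 8/(-4)) = 257*(-2 - 8*(-1/4)) = 257*(-2 + 2) = 257*0 = 0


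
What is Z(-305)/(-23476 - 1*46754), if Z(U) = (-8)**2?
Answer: -32/35115 ≈ -0.00091129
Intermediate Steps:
Z(U) = 64
Z(-305)/(-23476 - 1*46754) = 64/(-23476 - 1*46754) = 64/(-23476 - 46754) = 64/(-70230) = 64*(-1/70230) = -32/35115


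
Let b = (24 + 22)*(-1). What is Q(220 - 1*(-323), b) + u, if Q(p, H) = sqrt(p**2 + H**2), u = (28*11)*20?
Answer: 6160 + sqrt(296965) ≈ 6704.9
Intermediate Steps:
b = -46 (b = 46*(-1) = -46)
u = 6160 (u = 308*20 = 6160)
Q(p, H) = sqrt(H**2 + p**2)
Q(220 - 1*(-323), b) + u = sqrt((-46)**2 + (220 - 1*(-323))**2) + 6160 = sqrt(2116 + (220 + 323)**2) + 6160 = sqrt(2116 + 543**2) + 6160 = sqrt(2116 + 294849) + 6160 = sqrt(296965) + 6160 = 6160 + sqrt(296965)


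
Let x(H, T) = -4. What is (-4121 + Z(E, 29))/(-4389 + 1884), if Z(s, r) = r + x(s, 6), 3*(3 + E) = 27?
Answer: 4096/2505 ≈ 1.6351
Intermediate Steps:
E = 6 (E = -3 + (1/3)*27 = -3 + 9 = 6)
Z(s, r) = -4 + r (Z(s, r) = r - 4 = -4 + r)
(-4121 + Z(E, 29))/(-4389 + 1884) = (-4121 + (-4 + 29))/(-4389 + 1884) = (-4121 + 25)/(-2505) = -4096*(-1/2505) = 4096/2505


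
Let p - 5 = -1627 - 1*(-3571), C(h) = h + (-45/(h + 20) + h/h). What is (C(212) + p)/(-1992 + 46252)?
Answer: 501539/10268320 ≈ 0.048843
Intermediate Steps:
C(h) = 1 + h - 45/(20 + h) (C(h) = h + (-45/(20 + h) + 1) = h + (1 - 45/(20 + h)) = 1 + h - 45/(20 + h))
p = 1949 (p = 5 + (-1627 - 1*(-3571)) = 5 + (-1627 + 3571) = 5 + 1944 = 1949)
(C(212) + p)/(-1992 + 46252) = ((-25 + 212**2 + 21*212)/(20 + 212) + 1949)/(-1992 + 46252) = ((-25 + 44944 + 4452)/232 + 1949)/44260 = ((1/232)*49371 + 1949)*(1/44260) = (49371/232 + 1949)*(1/44260) = (501539/232)*(1/44260) = 501539/10268320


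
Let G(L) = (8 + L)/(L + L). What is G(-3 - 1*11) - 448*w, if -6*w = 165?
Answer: 172483/14 ≈ 12320.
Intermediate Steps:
w = -55/2 (w = -⅙*165 = -55/2 ≈ -27.500)
G(L) = (8 + L)/(2*L) (G(L) = (8 + L)/((2*L)) = (8 + L)*(1/(2*L)) = (8 + L)/(2*L))
G(-3 - 1*11) - 448*w = (8 + (-3 - 1*11))/(2*(-3 - 1*11)) - 448*(-55/2) = (8 + (-3 - 11))/(2*(-3 - 11)) + 12320 = (½)*(8 - 14)/(-14) + 12320 = (½)*(-1/14)*(-6) + 12320 = 3/14 + 12320 = 172483/14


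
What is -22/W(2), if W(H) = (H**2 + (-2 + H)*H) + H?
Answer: -11/3 ≈ -3.6667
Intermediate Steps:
W(H) = H + H**2 + H*(-2 + H) (W(H) = (H**2 + H*(-2 + H)) + H = H + H**2 + H*(-2 + H))
-22/W(2) = -22*1/(2*(-1 + 2*2)) = -22*1/(2*(-1 + 4)) = -22/(2*3) = -22/6 = -22*1/6 = -11/3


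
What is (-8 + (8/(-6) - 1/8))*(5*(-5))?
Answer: 5675/24 ≈ 236.46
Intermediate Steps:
(-8 + (8/(-6) - 1/8))*(5*(-5)) = (-8 + (8*(-1/6) - 1*1/8))*(-25) = (-8 + (-4/3 - 1/8))*(-25) = (-8 - 35/24)*(-25) = -227/24*(-25) = 5675/24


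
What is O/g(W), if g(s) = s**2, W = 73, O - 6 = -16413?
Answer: -16407/5329 ≈ -3.0788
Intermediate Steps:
O = -16407 (O = 6 - 16413 = -16407)
O/g(W) = -16407/(73**2) = -16407/5329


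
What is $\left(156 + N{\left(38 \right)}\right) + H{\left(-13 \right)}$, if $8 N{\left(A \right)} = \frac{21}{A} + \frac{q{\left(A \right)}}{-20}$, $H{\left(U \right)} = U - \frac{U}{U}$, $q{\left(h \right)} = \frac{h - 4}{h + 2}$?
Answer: $\frac{8637477}{60800} \approx 142.06$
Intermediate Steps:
$q{\left(h \right)} = \frac{-4 + h}{2 + h}$
$H{\left(U \right)} = -1 + U$ ($H{\left(U \right)} = U - 1 = -1 + U$)
$N{\left(A \right)} = \frac{21}{8 A} - \frac{-4 + A}{160 \left(2 + A\right)}$ ($N{\left(A \right)} = \frac{\frac{21}{A} + \frac{\frac{1}{2 + A} \left(-4 + A\right)}{-20}}{8} = \frac{\frac{21}{A} + \frac{-4 + A}{2 + A} \left(- \frac{1}{20}\right)}{8} = \frac{\frac{21}{A} - \frac{-4 + A}{20 \left(2 + A\right)}}{8} = \frac{21}{8 A} - \frac{-4 + A}{160 \left(2 + A\right)}$)
$\left(156 + N{\left(38 \right)}\right) + H{\left(-13 \right)} = \left(156 + \frac{840 - 38^{2} + 424 \cdot 38}{160 \cdot 38 \left(2 + 38\right)}\right) - 14 = \left(156 + \frac{1}{160} \cdot \frac{1}{38} \cdot \frac{1}{40} \left(840 - 1444 + 16112\right)\right) - 14 = \left(156 + \frac{1}{160} \cdot \frac{1}{38} \cdot \frac{1}{40} \cdot 15508\right) - 14 = \left(156 + \frac{3877}{60800}\right) - 14 = \frac{9488677}{60800} - 14 = \frac{8637477}{60800}$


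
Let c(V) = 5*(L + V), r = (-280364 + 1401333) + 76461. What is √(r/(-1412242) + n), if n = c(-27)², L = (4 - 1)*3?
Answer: √23895223991465/54317 ≈ 89.995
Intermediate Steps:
r = 1197430 (r = 1120969 + 76461 = 1197430)
L = 9 (L = 3*3 = 9)
c(V) = 45 + 5*V (c(V) = 5*(9 + V) = 45 + 5*V)
n = 8100 (n = (45 + 5*(-27))² = (45 - 135)² = (-90)² = 8100)
√(r/(-1412242) + n) = √(1197430/(-1412242) + 8100) = √(1197430*(-1/1412242) + 8100) = √(-46055/54317 + 8100) = √(439921645/54317) = √23895223991465/54317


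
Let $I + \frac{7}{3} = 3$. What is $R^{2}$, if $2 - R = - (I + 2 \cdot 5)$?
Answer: $\frac{1444}{9} \approx 160.44$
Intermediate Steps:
$I = \frac{2}{3}$ ($I = - \frac{7}{3} + 3 = \frac{2}{3} \approx 0.66667$)
$R = \frac{38}{3}$ ($R = 2 - - (\frac{2}{3} + 2 \cdot 5) = 2 - - (\frac{2}{3} + 10) = 2 - \left(-1\right) \frac{32}{3} = 2 - - \frac{32}{3} = 2 + \frac{32}{3} = \frac{38}{3} \approx 12.667$)
$R^{2} = \left(\frac{38}{3}\right)^{2} = \frac{1444}{9}$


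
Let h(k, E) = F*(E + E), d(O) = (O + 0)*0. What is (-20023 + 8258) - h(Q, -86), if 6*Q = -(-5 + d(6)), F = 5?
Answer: -10905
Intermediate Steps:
d(O) = 0 (d(O) = O*0 = 0)
Q = ⅚ (Q = (-(-5 + 0))/6 = (-1*(-5))/6 = (⅙)*5 = ⅚ ≈ 0.83333)
h(k, E) = 10*E (h(k, E) = 5*(E + E) = 5*(2*E) = 10*E)
(-20023 + 8258) - h(Q, -86) = (-20023 + 8258) - 10*(-86) = -11765 - 1*(-860) = -11765 + 860 = -10905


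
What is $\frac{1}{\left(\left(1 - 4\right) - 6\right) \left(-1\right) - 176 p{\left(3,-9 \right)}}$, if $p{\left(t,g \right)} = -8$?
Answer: $\frac{1}{1417} \approx 0.00070572$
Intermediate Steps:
$\frac{1}{\left(\left(1 - 4\right) - 6\right) \left(-1\right) - 176 p{\left(3,-9 \right)}} = \frac{1}{\left(\left(1 - 4\right) - 6\right) \left(-1\right) - -1408} = \frac{1}{\left(\left(1 - 4\right) - 6\right) \left(-1\right) + 1408} = \frac{1}{\left(-3 - 6\right) \left(-1\right) + 1408} = \frac{1}{\left(-9\right) \left(-1\right) + 1408} = \frac{1}{9 + 1408} = \frac{1}{1417}$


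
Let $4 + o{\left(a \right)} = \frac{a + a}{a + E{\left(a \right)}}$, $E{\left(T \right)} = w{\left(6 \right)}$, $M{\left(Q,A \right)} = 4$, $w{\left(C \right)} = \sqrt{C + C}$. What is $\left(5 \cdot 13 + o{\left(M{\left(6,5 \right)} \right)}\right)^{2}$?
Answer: $4809 - 552 \sqrt{3} \approx 3852.9$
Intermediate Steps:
$w{\left(C \right)} = \sqrt{2} \sqrt{C}$ ($w{\left(C \right)} = \sqrt{2 C} = \sqrt{2} \sqrt{C}$)
$E{\left(T \right)} = 2 \sqrt{3}$ ($E{\left(T \right)} = \sqrt{2} \sqrt{6} = 2 \sqrt{3}$)
$o{\left(a \right)} = -4 + \frac{2 a}{a + 2 \sqrt{3}}$ ($o{\left(a \right)} = -4 + \frac{a + a}{a + 2 \sqrt{3}} = -4 + \frac{2 a}{a + 2 \sqrt{3}}$)
$\left(5 \cdot 13 + o{\left(M{\left(6,5 \right)} \right)}\right)^{2} = \left(5 \cdot 13 + \frac{2 \left(\left(-1\right) 4 - 4 \sqrt{3}\right)}{4 + 2 \sqrt{3}}\right)^{2} = \left(65 + \frac{2 \left(-4 - 4 \sqrt{3}\right)}{4 + 2 \sqrt{3}}\right)^{2}$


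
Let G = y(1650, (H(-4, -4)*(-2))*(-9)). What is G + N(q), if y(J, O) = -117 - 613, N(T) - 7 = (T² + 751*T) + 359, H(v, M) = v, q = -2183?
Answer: 3125692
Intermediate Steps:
N(T) = 366 + T² + 751*T (N(T) = 7 + ((T² + 751*T) + 359) = 7 + (359 + T² + 751*T) = 366 + T² + 751*T)
y(J, O) = -730
G = -730
G + N(q) = -730 + (366 + (-2183)² + 751*(-2183)) = -730 + (366 + 4765489 - 1639433) = -730 + 3126422 = 3125692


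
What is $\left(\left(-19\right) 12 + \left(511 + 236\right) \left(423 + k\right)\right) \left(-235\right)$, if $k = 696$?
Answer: $-196381275$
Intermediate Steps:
$\left(\left(-19\right) 12 + \left(511 + 236\right) \left(423 + k\right)\right) \left(-235\right) = \left(\left(-19\right) 12 + \left(511 + 236\right) \left(423 + 696\right)\right) \left(-235\right) = \left(-228 + 747 \cdot 1119\right) \left(-235\right) = \left(-228 + 835893\right) \left(-235\right) = 835665 \left(-235\right) = -196381275$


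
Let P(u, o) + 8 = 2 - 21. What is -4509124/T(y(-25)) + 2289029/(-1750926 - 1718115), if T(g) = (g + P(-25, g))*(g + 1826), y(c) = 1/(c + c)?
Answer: 12941166636648493/142629561741303 ≈ 90.733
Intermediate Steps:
y(c) = 1/(2*c)
P(u, o) = -27 (P(u, o) = -8 + (2 - 21) = -8 - 19 = -27)
T(g) = (-27 + g)*(1826 + g) (T(g) = (g - 27)*(g + 1826) = (-27 + g)*(1826 + g))
-4509124/T(y(-25)) + 2289029/(-1750926 - 1718115) = -4509124/(-49302 + ((½)/(-25))² + 1799*((½)/(-25))) + 2289029/(-1750926 - 1718115) = -4509124/(-49302 + ((½)*(-1/25))² + 1799*((½)*(-1/25))) + 2289029/(-3469041) = -4509124/(-49302 + (-1/50)² + 1799*(-1/50)) + 2289029*(-1/3469041) = -4509124/(-49302 + 1/2500 - 1799/50) - 2289029/3469041 = -4509124/(-123344949/2500) - 2289029/3469041 = -4509124*(-2500/123344949) - 2289029/3469041 = 11272810000/123344949 - 2289029/3469041 = 12941166636648493/142629561741303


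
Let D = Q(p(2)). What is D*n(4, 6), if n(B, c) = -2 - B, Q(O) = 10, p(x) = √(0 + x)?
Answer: -60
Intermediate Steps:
p(x) = √x
D = 10
D*n(4, 6) = 10*(-2 - 1*4) = 10*(-2 - 4) = 10*(-6) = -60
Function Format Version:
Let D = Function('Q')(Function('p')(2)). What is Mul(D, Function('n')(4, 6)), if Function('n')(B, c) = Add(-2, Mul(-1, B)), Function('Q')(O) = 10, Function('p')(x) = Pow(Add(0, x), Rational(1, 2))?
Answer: -60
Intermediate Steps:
Function('p')(x) = Pow(x, Rational(1, 2))
D = 10
Mul(D, Function('n')(4, 6)) = Mul(10, Add(-2, Mul(-1, 4))) = Mul(10, Add(-2, -4)) = Mul(10, -6) = -60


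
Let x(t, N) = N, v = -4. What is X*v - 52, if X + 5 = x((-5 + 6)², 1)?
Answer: -36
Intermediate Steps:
X = -4 (X = -5 + 1 = -4)
X*v - 52 = -4*(-4) - 52 = 16 - 52 = -36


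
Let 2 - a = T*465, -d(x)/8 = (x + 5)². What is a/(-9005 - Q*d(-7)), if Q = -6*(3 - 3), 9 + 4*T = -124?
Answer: -61853/36020 ≈ -1.7172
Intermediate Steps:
T = -133/4 (T = -9/4 + (¼)*(-124) = -9/4 - 31 = -133/4 ≈ -33.250)
Q = 0 (Q = -6*0 = 0)
d(x) = -8*(5 + x)² (d(x) = -8*(x + 5)² = -8*(5 + x)²)
a = 61853/4 (a = 2 - (-133)*465/4 = 2 - 1*(-61845/4) = 2 + 61845/4 = 61853/4 ≈ 15463.)
a/(-9005 - Q*d(-7)) = 61853/(4*(-9005 - 0*(-8*(5 - 7)²))) = 61853/(4*(-9005 - 0*(-8*(-2)²))) = 61853/(4*(-9005 - 0*(-8*4))) = 61853/(4*(-9005 - 0*(-32))) = 61853/(4*(-9005 - 1*0)) = 61853/(4*(-9005 + 0)) = (61853/4)/(-9005) = (61853/4)*(-1/9005) = -61853/36020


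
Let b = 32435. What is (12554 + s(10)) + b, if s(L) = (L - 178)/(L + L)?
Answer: 224903/5 ≈ 44981.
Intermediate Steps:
s(L) = (-178 + L)/(2*L) (s(L) = (-178 + L)/((2*L)) = (-178 + L)*(1/(2*L)) = (-178 + L)/(2*L))
(12554 + s(10)) + b = (12554 + (½)*(-178 + 10)/10) + 32435 = (12554 + (½)*(⅒)*(-168)) + 32435 = (12554 - 42/5) + 32435 = 62728/5 + 32435 = 224903/5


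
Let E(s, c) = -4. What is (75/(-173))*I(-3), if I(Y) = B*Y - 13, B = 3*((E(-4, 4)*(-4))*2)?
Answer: 22575/173 ≈ 130.49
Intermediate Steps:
B = 96 (B = 3*(-4*(-4)*2) = 3*(16*2) = 3*32 = 96)
I(Y) = -13 + 96*Y (I(Y) = 96*Y - 13 = -13 + 96*Y)
(75/(-173))*I(-3) = (75/(-173))*(-13 + 96*(-3)) = (75*(-1/173))*(-13 - 288) = -75/173*(-301) = 22575/173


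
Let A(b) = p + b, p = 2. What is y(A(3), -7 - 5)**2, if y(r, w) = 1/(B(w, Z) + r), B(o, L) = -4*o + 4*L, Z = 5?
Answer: 1/5329 ≈ 0.00018765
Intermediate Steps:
A(b) = 2 + b
y(r, w) = 1/(20 + r - 4*w) (y(r, w) = 1/((-4*w + 4*5) + r) = 1/((-4*w + 20) + r) = 1/((20 - 4*w) + r) = 1/(20 + r - 4*w))
y(A(3), -7 - 5)**2 = (1/(20 + (2 + 3) - 4*(-7 - 5)))**2 = (1/(20 + 5 - 4*(-12)))**2 = (1/(20 + 5 + 48))**2 = (1/73)**2 = 1/5329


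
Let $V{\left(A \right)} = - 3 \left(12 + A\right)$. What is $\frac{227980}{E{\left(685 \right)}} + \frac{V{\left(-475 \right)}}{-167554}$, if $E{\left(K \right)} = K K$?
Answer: $\frac{7509441479}{15724105130} \approx 0.47758$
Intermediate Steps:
$V{\left(A \right)} = -36 - 3 A$
$E{\left(K \right)} = K^{2}$
$\frac{227980}{E{\left(685 \right)}} + \frac{V{\left(-475 \right)}}{-167554} = \frac{227980}{685^{2}} + \frac{-36 - -1425}{-167554} = \frac{227980}{469225} + \left(-36 + 1425\right) \left(- \frac{1}{167554}\right) = 227980 \cdot \frac{1}{469225} + 1389 \left(- \frac{1}{167554}\right) = \frac{45596}{93845} - \frac{1389}{167554} = \frac{7509441479}{15724105130}$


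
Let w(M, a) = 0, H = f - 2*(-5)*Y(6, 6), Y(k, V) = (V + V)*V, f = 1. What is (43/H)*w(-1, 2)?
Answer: 0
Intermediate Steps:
Y(k, V) = 2*V**2 (Y(k, V) = (2*V)*V = 2*V**2)
H = 721 (H = 1 - 2*(-5)*2*6**2 = 1 - (-10)*2*36 = 1 - (-10)*72 = 1 - 1*(-720) = 1 + 720 = 721)
(43/H)*w(-1, 2) = (43/721)*0 = 0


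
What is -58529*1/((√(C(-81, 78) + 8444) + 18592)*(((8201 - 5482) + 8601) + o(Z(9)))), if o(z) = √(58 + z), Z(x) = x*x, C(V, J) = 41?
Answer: -58529/((11320 + √139)*(18592 + √8485)) ≈ -0.00027644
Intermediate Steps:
Z(x) = x²
-58529*1/((√(C(-81, 78) + 8444) + 18592)*(((8201 - 5482) + 8601) + o(Z(9)))) = -58529*1/((√(41 + 8444) + 18592)*(((8201 - 5482) + 8601) + √(58 + 9²))) = -58529*1/((√8485 + 18592)*((2719 + 8601) + √(58 + 81))) = -58529*1/((11320 + √139)*(18592 + √8485)) = -58529/((11320 + √139)*(18592 + √8485))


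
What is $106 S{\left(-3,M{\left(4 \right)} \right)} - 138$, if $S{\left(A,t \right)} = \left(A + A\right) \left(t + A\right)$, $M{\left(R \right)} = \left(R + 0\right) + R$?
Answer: $-3318$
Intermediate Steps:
$M{\left(R \right)} = 2 R$ ($M{\left(R \right)} = R + R = 2 R$)
$S{\left(A,t \right)} = 2 A \left(A + t\right)$
$106 S{\left(-3,M{\left(4 \right)} \right)} - 138 = 106 \cdot 2 \left(-3\right) \left(-3 + 2 \cdot 4\right) - 138 = 106 \cdot 2 \left(-3\right) \left(-3 + 8\right) - 138 = 106 \cdot 2 \left(-3\right) 5 - 138 = 106 \left(-30\right) - 138 = -3180 - 138 = -3318$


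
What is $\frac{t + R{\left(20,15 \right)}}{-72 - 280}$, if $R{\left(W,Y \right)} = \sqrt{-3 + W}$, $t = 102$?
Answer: $- \frac{51}{176} - \frac{\sqrt{17}}{352} \approx -0.30149$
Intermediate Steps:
$\frac{t + R{\left(20,15 \right)}}{-72 - 280} = \frac{102 + \sqrt{-3 + 20}}{-72 - 280} = \frac{102 + \sqrt{17}}{-352} = \left(102 + \sqrt{17}\right) \left(- \frac{1}{352}\right) = - \frac{51}{176} - \frac{\sqrt{17}}{352}$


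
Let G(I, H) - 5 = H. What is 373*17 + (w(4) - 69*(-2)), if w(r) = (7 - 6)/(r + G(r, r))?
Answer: 84228/13 ≈ 6479.1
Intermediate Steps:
G(I, H) = 5 + H
w(r) = 1/(5 + 2*r) (w(r) = (7 - 6)/(r + (5 + r)) = 1/(5 + 2*r))
373*17 + (w(4) - 69*(-2)) = 373*17 + (1/(5 + 2*4) - 69*(-2)) = 6341 + (1/(5 + 8) - 1*(-138)) = 6341 + (1/13 + 138) = 6341 + 1795/13 = 84228/13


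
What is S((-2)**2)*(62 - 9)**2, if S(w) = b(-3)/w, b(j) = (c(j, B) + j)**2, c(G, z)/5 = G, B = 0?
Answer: 227529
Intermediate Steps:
c(G, z) = 5*G
b(j) = 36*j**2 (b(j) = (5*j + j)**2 = (6*j)**2 = 36*j**2)
S(w) = 324/w (S(w) = (36*(-3)**2)/w = (36*9)/w = 324/w)
S((-2)**2)*(62 - 9)**2 = (324/((-2)**2))*(62 - 9)**2 = (324/4)*53**2 = (324*(1/4))*2809 = 81*2809 = 227529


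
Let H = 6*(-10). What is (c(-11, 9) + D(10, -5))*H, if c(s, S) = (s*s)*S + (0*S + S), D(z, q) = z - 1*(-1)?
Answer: -66540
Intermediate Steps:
D(z, q) = 1 + z (D(z, q) = z + 1 = 1 + z)
c(s, S) = S + S*s² (c(s, S) = s²*S + (0 + S) = S*s² + S = S + S*s²)
H = -60
(c(-11, 9) + D(10, -5))*H = (9*(1 + (-11)²) + (1 + 10))*(-60) = (9*(1 + 121) + 11)*(-60) = (9*122 + 11)*(-60) = (1098 + 11)*(-60) = 1109*(-60) = -66540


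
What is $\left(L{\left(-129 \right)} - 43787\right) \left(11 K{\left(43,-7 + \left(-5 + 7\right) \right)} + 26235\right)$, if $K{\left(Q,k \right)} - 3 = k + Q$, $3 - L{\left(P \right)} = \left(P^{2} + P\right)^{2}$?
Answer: $-7277003418608$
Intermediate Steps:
$L{\left(P \right)} = 3 - \left(P + P^{2}\right)^{2}$ ($L{\left(P \right)} = 3 - \left(P^{2} + P\right)^{2} = 3 - \left(P + P^{2}\right)^{2}$)
$K{\left(Q,k \right)} = 3 + Q + k$ ($K{\left(Q,k \right)} = 3 + \left(k + Q\right) = 3 + \left(Q + k\right) = 3 + Q + k$)
$\left(L{\left(-129 \right)} - 43787\right) \left(11 K{\left(43,-7 + \left(-5 + 7\right) \right)} + 26235\right) = \left(\left(3 - \left(-129\right)^{2} \left(1 - 129\right)^{2}\right) - 43787\right) \left(11 \left(3 + 43 + \left(-7 + \left(-5 + 7\right)\right)\right) + 26235\right) = \left(\left(3 - 16641 \left(-128\right)^{2}\right) - 43787\right) \left(11 \left(3 + 43 + \left(-7 + 2\right)\right) + 26235\right) = \left(\left(3 - 16641 \cdot 16384\right) - 43787\right) \left(11 \left(3 + 43 - 5\right) + 26235\right) = \left(\left(3 - 272646144\right) - 43787\right) \left(11 \cdot 41 + 26235\right) = \left(-272646141 - 43787\right) \left(451 + 26235\right) = \left(-272689928\right) 26686 = -7277003418608$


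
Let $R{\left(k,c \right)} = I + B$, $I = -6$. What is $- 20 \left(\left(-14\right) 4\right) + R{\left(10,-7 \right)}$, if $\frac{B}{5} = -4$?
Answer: $1094$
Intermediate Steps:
$B = -20$ ($B = 5 \left(-4\right) = -20$)
$R{\left(k,c \right)} = -26$ ($R{\left(k,c \right)} = -6 - 20 = -26$)
$- 20 \left(\left(-14\right) 4\right) + R{\left(10,-7 \right)} = - 20 \left(\left(-14\right) 4\right) - 26 = \left(-20\right) \left(-56\right) - 26 = 1120 - 26 = 1094$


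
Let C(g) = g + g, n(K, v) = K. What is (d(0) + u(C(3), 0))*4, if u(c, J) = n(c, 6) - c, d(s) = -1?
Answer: -4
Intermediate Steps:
C(g) = 2*g
u(c, J) = 0 (u(c, J) = c - c = 0)
(d(0) + u(C(3), 0))*4 = (-1 + 0)*4 = -1*4 = -4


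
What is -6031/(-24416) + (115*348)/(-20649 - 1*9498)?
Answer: -265103921/245356384 ≈ -1.0805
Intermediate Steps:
-6031/(-24416) + (115*348)/(-20649 - 1*9498) = -6031*(-1/24416) + 40020/(-20649 - 9498) = 6031/24416 + 40020/(-30147) = 6031/24416 + 40020*(-1/30147) = 6031/24416 - 13340/10049 = -265103921/245356384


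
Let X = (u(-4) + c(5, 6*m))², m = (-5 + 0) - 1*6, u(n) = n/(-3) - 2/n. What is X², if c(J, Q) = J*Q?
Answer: 15030826595521/1296 ≈ 1.1598e+10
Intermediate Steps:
u(n) = -2/n - n/3 (u(n) = n*(-⅓) - 2/n = -n/3 - 2/n = -2/n - n/3)
m = -11 (m = -5 - 6 = -11)
X = 3876961/36 (X = ((-2/(-4) - ⅓*(-4)) + 5*(6*(-11)))² = ((-2*(-¼) + 4/3) + 5*(-66))² = ((½ + 4/3) - 330)² = (11/6 - 330)² = (-1969/6)² = 3876961/36 ≈ 1.0769e+5)
X² = (3876961/36)² = 15030826595521/1296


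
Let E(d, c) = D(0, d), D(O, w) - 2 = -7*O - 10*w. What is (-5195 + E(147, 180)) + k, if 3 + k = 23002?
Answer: 16336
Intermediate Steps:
k = 22999 (k = -3 + 23002 = 22999)
D(O, w) = 2 - 10*w - 7*O (D(O, w) = 2 + (-7*O - 10*w) = 2 + (-10*w - 7*O) = 2 - 10*w - 7*O)
E(d, c) = 2 - 10*d (E(d, c) = 2 - 10*d - 7*0 = 2 - 10*d + 0 = 2 - 10*d)
(-5195 + E(147, 180)) + k = (-5195 + (2 - 10*147)) + 22999 = (-5195 + (2 - 1470)) + 22999 = (-5195 - 1468) + 22999 = -6663 + 22999 = 16336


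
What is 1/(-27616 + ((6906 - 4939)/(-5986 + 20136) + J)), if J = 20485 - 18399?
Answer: -14150/361247533 ≈ -3.9170e-5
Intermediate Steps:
J = 2086
1/(-27616 + ((6906 - 4939)/(-5986 + 20136) + J)) = 1/(-27616 + ((6906 - 4939)/(-5986 + 20136) + 2086)) = 1/(-27616 + (1967/14150 + 2086)) = 1/(-27616 + 29518867/14150) = 1/(-361247533/14150) = -14150/361247533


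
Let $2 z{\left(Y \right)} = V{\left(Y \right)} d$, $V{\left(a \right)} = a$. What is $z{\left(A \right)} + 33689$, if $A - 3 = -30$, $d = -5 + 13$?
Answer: $33581$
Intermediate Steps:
$d = 8$
$A = -27$ ($A = 3 - 30 = -27$)
$z{\left(Y \right)} = 4 Y$ ($z{\left(Y \right)} = \frac{Y 8}{2} = \frac{8 Y}{2} = 4 Y$)
$z{\left(A \right)} + 33689 = 4 \left(-27\right) + 33689 = -108 + 33689 = 33581$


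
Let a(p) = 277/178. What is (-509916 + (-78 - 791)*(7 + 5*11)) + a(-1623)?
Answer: -100355055/178 ≈ -5.6379e+5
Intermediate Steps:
a(p) = 277/178 (a(p) = 277*(1/178) = 277/178)
(-509916 + (-78 - 791)*(7 + 5*11)) + a(-1623) = (-509916 + (-78 - 791)*(7 + 5*11)) + 277/178 = (-509916 - 869*(7 + 55)) + 277/178 = (-509916 - 869*62) + 277/178 = (-509916 - 53878) + 277/178 = -563794 + 277/178 = -100355055/178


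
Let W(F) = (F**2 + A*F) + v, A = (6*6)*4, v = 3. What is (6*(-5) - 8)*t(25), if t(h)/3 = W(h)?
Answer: -481992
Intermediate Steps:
A = 144 (A = 36*4 = 144)
W(F) = 3 + F**2 + 144*F (W(F) = (F**2 + 144*F) + 3 = 3 + F**2 + 144*F)
t(h) = 9 + 3*h**2 + 432*h (t(h) = 3*(3 + h**2 + 144*h) = 9 + 3*h**2 + 432*h)
(6*(-5) - 8)*t(25) = (6*(-5) - 8)*(9 + 3*25**2 + 432*25) = (-30 - 8)*(9 + 3*625 + 10800) = -38*(9 + 1875 + 10800) = -38*12684 = -481992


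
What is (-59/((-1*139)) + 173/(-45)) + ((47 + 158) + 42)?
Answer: 1523593/6255 ≈ 243.58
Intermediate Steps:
(-59/((-1*139)) + 173/(-45)) + ((47 + 158) + 42) = (-59/(-139) + 173*(-1/45)) + (205 + 42) = (-59*(-1/139) - 173/45) + 247 = (59/139 - 173/45) + 247 = -21392/6255 + 247 = 1523593/6255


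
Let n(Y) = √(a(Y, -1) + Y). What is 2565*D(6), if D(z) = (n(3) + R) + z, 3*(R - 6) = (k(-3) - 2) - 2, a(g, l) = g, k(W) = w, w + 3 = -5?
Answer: 20520 + 2565*√6 ≈ 26803.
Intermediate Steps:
w = -8 (w = -3 - 5 = -8)
k(W) = -8
n(Y) = √2*√Y (n(Y) = √(Y + Y) = √(2*Y) = √2*√Y)
R = 2 (R = 6 + ((-8 - 2) - 2)/3 = 6 + (-10 - 2)/3 = 6 + (⅓)*(-12) = 6 - 4 = 2)
D(z) = 2 + z + √6 (D(z) = (√2*√3 + 2) + z = (√6 + 2) + z = (2 + √6) + z = 2 + z + √6)
2565*D(6) = 2565*(2 + 6 + √6) = 2565*(8 + √6) = 20520 + 2565*√6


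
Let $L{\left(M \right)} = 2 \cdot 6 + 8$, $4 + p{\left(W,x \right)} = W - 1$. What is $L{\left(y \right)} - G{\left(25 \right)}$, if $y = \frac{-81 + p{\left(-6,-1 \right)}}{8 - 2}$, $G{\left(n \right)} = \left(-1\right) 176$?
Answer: $196$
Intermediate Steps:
$p{\left(W,x \right)} = -5 + W$ ($p{\left(W,x \right)} = -4 + \left(W - 1\right) = -4 + \left(-1 + W\right) = -5 + W$)
$G{\left(n \right)} = -176$
$y = - \frac{46}{3}$ ($y = \frac{-81 - 11}{8 - 2} = \frac{-81 - 11}{6} = \left(-92\right) \frac{1}{6} = - \frac{46}{3} \approx -15.333$)
$L{\left(M \right)} = 20$ ($L{\left(M \right)} = 12 + 8 = 20$)
$L{\left(y \right)} - G{\left(25 \right)} = 20 - -176 = 20 + 176 = 196$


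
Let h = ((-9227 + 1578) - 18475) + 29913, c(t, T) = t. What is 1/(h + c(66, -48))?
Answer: 1/3855 ≈ 0.00025940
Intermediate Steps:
h = 3789 (h = (-7649 - 18475) + 29913 = -26124 + 29913 = 3789)
1/(h + c(66, -48)) = 1/(3789 + 66) = 1/3855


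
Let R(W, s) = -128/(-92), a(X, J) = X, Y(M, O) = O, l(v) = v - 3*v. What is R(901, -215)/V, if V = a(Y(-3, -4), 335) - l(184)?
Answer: 8/2093 ≈ 0.0038223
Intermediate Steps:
l(v) = -2*v
R(W, s) = 32/23 (R(W, s) = -128*(-1/92) = 32/23)
V = 364 (V = -4 - (-2)*184 = -4 - 1*(-368) = -4 + 368 = 364)
R(901, -215)/V = (32/23)/364 = (32/23)*(1/364) = 8/2093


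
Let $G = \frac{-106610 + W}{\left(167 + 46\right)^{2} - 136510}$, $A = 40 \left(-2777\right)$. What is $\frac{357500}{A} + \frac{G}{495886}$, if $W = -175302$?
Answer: $- \frac{403934408844001}{125508031036502} \approx -3.2184$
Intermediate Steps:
$A = -111080$
$G = \frac{281912}{91141}$ ($G = \frac{-106610 - 175302}{\left(167 + 46\right)^{2} - 136510} = - \frac{281912}{213^{2} - 136510} = - \frac{281912}{45369 - 136510} = - \frac{281912}{-91141} = \left(-281912\right) \left(- \frac{1}{91141}\right) = \frac{281912}{91141} \approx 3.0931$)
$\frac{357500}{A} + \frac{G}{495886} = \frac{357500}{-111080} + \frac{281912}{91141 \cdot 495886} = 357500 \left(- \frac{1}{111080}\right) + \frac{281912}{91141} \cdot \frac{1}{495886} = - \frac{17875}{5554} + \frac{140956}{22597772963} = - \frac{403934408844001}{125508031036502}$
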